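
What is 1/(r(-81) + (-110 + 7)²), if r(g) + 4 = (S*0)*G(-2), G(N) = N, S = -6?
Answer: 1/10605 ≈ 9.4295e-5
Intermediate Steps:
r(g) = -4 (r(g) = -4 - 6*0*(-2) = -4 + 0*(-2) = -4 + 0 = -4)
1/(r(-81) + (-110 + 7)²) = 1/(-4 + (-110 + 7)²) = 1/(-4 + (-103)²) = 1/(-4 + 10609) = 1/10605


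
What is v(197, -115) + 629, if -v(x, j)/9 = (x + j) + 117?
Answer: -1162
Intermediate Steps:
v(x, j) = -1053 - 9*j - 9*x (v(x, j) = -9*((x + j) + 117) = -9*((j + x) + 117) = -9*(117 + j + x) = -1053 - 9*j - 9*x)
v(197, -115) + 629 = (-1053 - 9*(-115) - 9*197) + 629 = (-1053 + 1035 - 1773) + 629 = -1791 + 629 = -1162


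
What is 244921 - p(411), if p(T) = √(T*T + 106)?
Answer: 244921 - √169027 ≈ 2.4451e+5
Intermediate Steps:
p(T) = √(106 + T²) (p(T) = √(T² + 106) = √(106 + T²))
244921 - p(411) = 244921 - √(106 + 411²) = 244921 - √(106 + 168921) = 244921 - √169027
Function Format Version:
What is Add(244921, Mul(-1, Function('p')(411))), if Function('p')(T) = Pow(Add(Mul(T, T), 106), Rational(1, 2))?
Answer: Add(244921, Mul(-1, Pow(169027, Rational(1, 2)))) ≈ 2.4451e+5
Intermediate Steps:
Function('p')(T) = Pow(Add(106, Pow(T, 2)), Rational(1, 2)) (Function('p')(T) = Pow(Add(Pow(T, 2), 106), Rational(1, 2)) = Pow(Add(106, Pow(T, 2)), Rational(1, 2)))
Add(244921, Mul(-1, Function('p')(411))) = Add(244921, Mul(-1, Pow(Add(106, Pow(411, 2)), Rational(1, 2)))) = Add(244921, Mul(-1, Pow(Add(106, 168921), Rational(1, 2)))) = Add(244921, Mul(-1, Pow(169027, Rational(1, 2))))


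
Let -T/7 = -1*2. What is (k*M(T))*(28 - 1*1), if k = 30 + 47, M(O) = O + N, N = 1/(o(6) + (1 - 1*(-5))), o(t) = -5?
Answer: 31185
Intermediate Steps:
T = 14 (T = -(-7)*2 = -7*(-2) = 14)
N = 1 (N = 1/(-5 + (1 - 1*(-5))) = 1/(-5 + (1 + 5)) = 1/(-5 + 6) = 1/1 = 1)
M(O) = 1 + O (M(O) = O + 1 = 1 + O)
k = 77
(k*M(T))*(28 - 1*1) = (77*(1 + 14))*(28 - 1*1) = (77*15)*(28 - 1) = 1155*27 = 31185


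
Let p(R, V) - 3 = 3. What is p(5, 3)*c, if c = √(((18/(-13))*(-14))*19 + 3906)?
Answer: 378*√182/13 ≈ 392.27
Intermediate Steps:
p(R, V) = 6 (p(R, V) = 3 + 3 = 6)
c = 63*√182/13 (c = √(((18*(-1/13))*(-14))*19 + 3906) = √(-18/13*(-14)*19 + 3906) = √((252/13)*19 + 3906) = √(4788/13 + 3906) = √(55566/13) = 63*√182/13 ≈ 65.378)
p(5, 3)*c = 6*(63*√182/13) = 378*√182/13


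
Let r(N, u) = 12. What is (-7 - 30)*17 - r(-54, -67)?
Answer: -641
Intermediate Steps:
(-7 - 30)*17 - r(-54, -67) = (-7 - 30)*17 - 1*12 = -37*17 - 12 = -629 - 12 = -641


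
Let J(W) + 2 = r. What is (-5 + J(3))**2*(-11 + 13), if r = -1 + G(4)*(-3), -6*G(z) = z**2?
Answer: 0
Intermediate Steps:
G(z) = -z**2/6
r = 7 (r = -1 - 1/6*4**2*(-3) = -1 - 1/6*16*(-3) = -1 - 8/3*(-3) = -1 + 8 = 7)
J(W) = 5 (J(W) = -2 + 7 = 5)
(-5 + J(3))**2*(-11 + 13) = (-5 + 5)**2*(-11 + 13) = 0**2*2 = 0*2 = 0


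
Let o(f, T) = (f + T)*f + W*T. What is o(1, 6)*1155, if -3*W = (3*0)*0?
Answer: 8085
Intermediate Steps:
W = 0 (W = -3*0*0/3 = -0*0 = -⅓*0 = 0)
o(f, T) = f*(T + f) (o(f, T) = (f + T)*f + 0*T = (T + f)*f + 0 = f*(T + f) + 0 = f*(T + f))
o(1, 6)*1155 = (1*(6 + 1))*1155 = (1*7)*1155 = 7*1155 = 8085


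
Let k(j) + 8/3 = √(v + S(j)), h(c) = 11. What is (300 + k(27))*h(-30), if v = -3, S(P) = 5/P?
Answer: 9812/3 + 22*I*√57/9 ≈ 3270.7 + 18.455*I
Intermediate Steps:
k(j) = -8/3 + √(-3 + 5/j)
(300 + k(27))*h(-30) = (300 + (-8/3 + √(-3 + 5/27)))*11 = (300 + (-8/3 + √(-76/27)))*11 = (300 + (-8/3 + 2*I*√57/9))*11 = (892/3 + 2*I*√57/9)*11 = 9812/3 + 22*I*√57/9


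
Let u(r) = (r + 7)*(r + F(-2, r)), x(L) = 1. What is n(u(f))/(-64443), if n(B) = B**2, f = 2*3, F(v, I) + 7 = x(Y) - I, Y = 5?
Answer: -2028/21481 ≈ -0.094409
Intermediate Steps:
F(v, I) = -6 - I (F(v, I) = -7 + (1 - I) = -6 - I)
f = 6
u(r) = -42 - 6*r (u(r) = (r + 7)*(r + (-6 - r)) = (7 + r)*(-6) = -42 - 6*r)
n(u(f))/(-64443) = (-42 - 6*6)**2/(-64443) = (-42 - 36)**2*(-1/64443) = (-78)**2*(-1/64443) = 6084*(-1/64443) = -2028/21481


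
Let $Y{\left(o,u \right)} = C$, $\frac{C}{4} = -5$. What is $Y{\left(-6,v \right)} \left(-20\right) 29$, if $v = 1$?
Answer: $11600$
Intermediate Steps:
$C = -20$ ($C = 4 \left(-5\right) = -20$)
$Y{\left(o,u \right)} = -20$
$Y{\left(-6,v \right)} \left(-20\right) 29 = \left(-20\right) \left(-20\right) 29 = 400 \cdot 29 = 11600$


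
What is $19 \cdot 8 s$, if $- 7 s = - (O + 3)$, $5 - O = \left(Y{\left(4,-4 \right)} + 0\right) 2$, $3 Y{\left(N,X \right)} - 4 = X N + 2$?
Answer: $\frac{6688}{21} \approx 318.48$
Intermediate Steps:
$Y{\left(N,X \right)} = 2 + \frac{N X}{3}$ ($Y{\left(N,X \right)} = \frac{4}{3} + \frac{X N + 2}{3} = \frac{4}{3} + \frac{N X + 2}{3} = \frac{4}{3} + \frac{2 + N X}{3} = \frac{4}{3} + \left(\frac{2}{3} + \frac{N X}{3}\right) = 2 + \frac{N X}{3}$)
$O = \frac{35}{3}$ ($O = 5 - \left(\left(2 + \frac{1}{3} \cdot 4 \left(-4\right)\right) + 0\right) 2 = 5 - \left(\left(2 - \frac{16}{3}\right) + 0\right) 2 = 5 - \left(- \frac{10}{3} + 0\right) 2 = 5 - \left(- \frac{10}{3}\right) 2 = 5 - - \frac{20}{3} = 5 + \frac{20}{3} = \frac{35}{3} \approx 11.667$)
$s = \frac{44}{21}$ ($s = - \frac{\left(-1\right) \left(\frac{35}{3} + 3\right)}{7} = - \frac{\left(-1\right) \frac{44}{3}}{7} = \left(- \frac{1}{7}\right) \left(- \frac{44}{3}\right) = \frac{44}{21} \approx 2.0952$)
$19 \cdot 8 s = 19 \cdot 8 \cdot \frac{44}{21} = 152 \cdot \frac{44}{21} = \frac{6688}{21}$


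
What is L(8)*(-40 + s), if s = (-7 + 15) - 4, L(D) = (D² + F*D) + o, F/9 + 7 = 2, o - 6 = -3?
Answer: 10548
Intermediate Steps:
o = 3 (o = 6 - 3 = 3)
F = -45 (F = -63 + 9*2 = -63 + 18 = -45)
L(D) = 3 + D² - 45*D (L(D) = (D² - 45*D) + 3 = 3 + D² - 45*D)
s = 4 (s = 8 - 4 = 4)
L(8)*(-40 + s) = (3 + 8² - 45*8)*(-40 + 4) = (3 + 64 - 360)*(-36) = -293*(-36) = 10548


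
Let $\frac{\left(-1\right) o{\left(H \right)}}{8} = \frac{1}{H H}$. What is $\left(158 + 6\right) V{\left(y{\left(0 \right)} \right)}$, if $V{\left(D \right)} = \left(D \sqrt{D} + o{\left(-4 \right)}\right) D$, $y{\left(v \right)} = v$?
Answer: $0$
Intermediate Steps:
$o{\left(H \right)} = - \frac{8}{H^{2}}$ ($o{\left(H \right)} = - \frac{8}{H H} = - \frac{8}{H^{2}}$)
$V{\left(D \right)} = D \left(- \frac{1}{2} + D^{\frac{3}{2}}\right)$ ($V{\left(D \right)} = \left(D \sqrt{D} - \frac{8}{16}\right) D = \left(D^{\frac{3}{2}} - \frac{1}{2}\right) D = \left(- \frac{1}{2} + D^{\frac{3}{2}}\right) D = D \left(- \frac{1}{2} + D^{\frac{3}{2}}\right)$)
$\left(158 + 6\right) V{\left(y{\left(0 \right)} \right)} = \left(158 + 6\right) \left(0^{\frac{5}{2}} - 0\right) = 164 \left(0 + 0\right) = 164 \cdot 0 = 0$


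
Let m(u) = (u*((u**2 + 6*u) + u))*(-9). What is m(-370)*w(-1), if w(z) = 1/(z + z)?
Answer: -223626150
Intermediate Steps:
m(u) = -9*u*(u**2 + 7*u) (m(u) = (u*(u**2 + 7*u))*(-9) = -9*u*(u**2 + 7*u))
w(z) = 1/(2*z)
m(-370)*w(-1) = (9*(-370)**2*(-7 - 1*(-370)))*((1/2)/(-1)) = (9*136900*(-7 + 370))*((1/2)*(-1)) = (9*136900*363)*(-1/2) = 447252300*(-1/2) = -223626150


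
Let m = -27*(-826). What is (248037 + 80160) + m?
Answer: 350499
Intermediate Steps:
m = 22302
(248037 + 80160) + m = (248037 + 80160) + 22302 = 328197 + 22302 = 350499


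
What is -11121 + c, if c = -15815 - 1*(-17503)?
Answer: -9433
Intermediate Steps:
c = 1688 (c = -15815 + 17503 = 1688)
-11121 + c = -11121 + 1688 = -9433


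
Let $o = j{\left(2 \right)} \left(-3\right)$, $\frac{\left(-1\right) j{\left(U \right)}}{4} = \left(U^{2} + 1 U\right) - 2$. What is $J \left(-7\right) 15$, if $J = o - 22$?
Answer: $-2730$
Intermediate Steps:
$j{\left(U \right)} = 8 - 4 U - 4 U^{2}$ ($j{\left(U \right)} = - 4 \left(\left(U^{2} + 1 U\right) - 2\right) = - 4 \left(\left(U^{2} + U\right) - 2\right) = - 4 \left(\left(U + U^{2}\right) - 2\right) = - 4 \left(-2 + U + U^{2}\right) = 8 - 4 U - 4 U^{2}$)
$o = 48$ ($o = \left(8 - 8 - 4 \cdot 2^{2}\right) \left(-3\right) = \left(8 - 8 - 16\right) \left(-3\right) = \left(-16\right) \left(-3\right) = 48$)
$J = 26$ ($J = 48 - 22 = 26$)
$J \left(-7\right) 15 = 26 \left(-7\right) 15 = \left(-182\right) 15 = -2730$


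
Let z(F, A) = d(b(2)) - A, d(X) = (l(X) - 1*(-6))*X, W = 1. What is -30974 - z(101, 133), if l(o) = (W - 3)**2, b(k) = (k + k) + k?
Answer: -30901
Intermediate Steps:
b(k) = 3*k (b(k) = 2*k + k = 3*k)
l(o) = 4 (l(o) = (1 - 3)**2 = (-2)**2 = 4)
d(X) = 10*X (d(X) = (4 - 1*(-6))*X = (4 + 6)*X = 10*X)
z(F, A) = 60 - A (z(F, A) = 10*(3*2) - A = 10*6 - A = 60 - A)
-30974 - z(101, 133) = -30974 - (60 - 1*133) = -30974 - (60 - 133) = -30974 - 1*(-73) = -30974 + 73 = -30901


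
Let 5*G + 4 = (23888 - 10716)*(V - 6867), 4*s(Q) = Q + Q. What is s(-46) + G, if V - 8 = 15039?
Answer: 107746841/5 ≈ 2.1549e+7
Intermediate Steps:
V = 15047 (V = 8 + 15039 = 15047)
s(Q) = Q/2 (s(Q) = (Q + Q)/4 = (2*Q)/4 = Q/2)
G = 107746956/5 (G = -4/5 + ((23888 - 10716)*(15047 - 6867))/5 = -4/5 + (13172*8180)/5 = -4/5 + (1/5)*107746960 = -4/5 + 21549392 = 107746956/5 ≈ 2.1549e+7)
s(-46) + G = (1/2)*(-46) + 107746956/5 = -23 + 107746956/5 = 107746841/5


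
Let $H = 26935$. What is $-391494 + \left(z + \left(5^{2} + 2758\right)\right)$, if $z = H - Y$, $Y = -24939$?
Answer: $-336837$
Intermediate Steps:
$z = 51874$ ($z = 26935 - -24939 = 26935 + 24939 = 51874$)
$-391494 + \left(z + \left(5^{2} + 2758\right)\right) = -391494 + \left(51874 + \left(5^{2} + 2758\right)\right) = -391494 + \left(51874 + \left(25 + 2758\right)\right) = -391494 + \left(51874 + 2783\right) = -391494 + 54657 = -336837$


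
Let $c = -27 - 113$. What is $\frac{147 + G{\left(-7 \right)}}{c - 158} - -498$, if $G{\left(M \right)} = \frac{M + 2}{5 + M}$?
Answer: $\frac{296509}{596} \approx 497.5$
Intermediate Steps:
$c = -140$ ($c = -27 - 113 = -140$)
$G{\left(M \right)} = \frac{2 + M}{5 + M}$
$\frac{147 + G{\left(-7 \right)}}{c - 158} - -498 = \frac{147 + \frac{2 - 7}{5 - 7}}{-140 - 158} - -498 = \frac{147 + \frac{1}{-2} \left(-5\right)}{-298} + 498 = \left(147 - - \frac{5}{2}\right) \left(- \frac{1}{298}\right) + 498 = \left(147 + \frac{5}{2}\right) \left(- \frac{1}{298}\right) + 498 = \frac{299}{2} \left(- \frac{1}{298}\right) + 498 = - \frac{299}{596} + 498 = \frac{296509}{596}$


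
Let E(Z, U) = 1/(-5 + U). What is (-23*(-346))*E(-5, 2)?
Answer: -7958/3 ≈ -2652.7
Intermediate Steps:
(-23*(-346))*E(-5, 2) = (-23*(-346))/(-5 + 2) = 7958/(-3) = 7958*(-⅓) = -7958/3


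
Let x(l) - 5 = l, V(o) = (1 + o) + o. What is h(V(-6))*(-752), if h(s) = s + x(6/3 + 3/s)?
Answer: 35344/11 ≈ 3213.1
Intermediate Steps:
V(o) = 1 + 2*o
x(l) = 5 + l
h(s) = 7 + s + 3/s (h(s) = s + (5 + (6/3 + 3/s)) = s + (5 + (6*(⅓) + 3/s)) = s + (5 + (2 + 3/s)) = s + (7 + 3/s) = 7 + s + 3/s)
h(V(-6))*(-752) = (7 + (1 + 2*(-6)) + 3/(1 + 2*(-6)))*(-752) = (7 + (1 - 12) + 3/(1 - 12))*(-752) = (7 - 11 + 3/(-11))*(-752) = (7 - 11 + 3*(-1/11))*(-752) = (7 - 11 - 3/11)*(-752) = -47/11*(-752) = 35344/11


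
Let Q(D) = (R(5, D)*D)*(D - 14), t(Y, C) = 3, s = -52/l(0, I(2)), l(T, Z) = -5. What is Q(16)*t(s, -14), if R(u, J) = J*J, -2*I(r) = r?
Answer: 24576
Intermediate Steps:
I(r) = -r/2
R(u, J) = J²
s = 52/5 (s = -52/(-5) = -52*(-⅕) = 52/5 ≈ 10.400)
Q(D) = D³*(-14 + D) (Q(D) = (D²*D)*(D - 14) = D³*(-14 + D))
Q(16)*t(s, -14) = (16³*(-14 + 16))*3 = (4096*2)*3 = 8192*3 = 24576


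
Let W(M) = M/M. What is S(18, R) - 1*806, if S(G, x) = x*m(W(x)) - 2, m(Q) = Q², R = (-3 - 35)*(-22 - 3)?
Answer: 142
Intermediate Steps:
W(M) = 1
R = 950 (R = -38*(-25) = 950)
S(G, x) = -2 + x (S(G, x) = x*1² - 2 = x*1 - 2 = x - 2 = -2 + x)
S(18, R) - 1*806 = (-2 + 950) - 1*806 = 948 - 806 = 142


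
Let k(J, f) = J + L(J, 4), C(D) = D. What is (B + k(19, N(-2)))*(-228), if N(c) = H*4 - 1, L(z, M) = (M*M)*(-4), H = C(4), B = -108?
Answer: 34884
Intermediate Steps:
H = 4
L(z, M) = -4*M**2 (L(z, M) = M**2*(-4) = -4*M**2)
N(c) = 15 (N(c) = 4*4 - 1 = 16 - 1 = 15)
k(J, f) = -64 + J (k(J, f) = J - 4*4**2 = J - 4*16 = J - 64 = -64 + J)
(B + k(19, N(-2)))*(-228) = (-108 + (-64 + 19))*(-228) = (-108 - 45)*(-228) = -153*(-228) = 34884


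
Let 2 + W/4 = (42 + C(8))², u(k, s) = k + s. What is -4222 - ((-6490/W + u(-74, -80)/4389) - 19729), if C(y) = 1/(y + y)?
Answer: 399915514237/25787769 ≈ 15508.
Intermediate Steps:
C(y) = 1/(2*y)
W = 452417/64 (W = -8 + 4*(42 + (½)/8)² = -8 + 4*(42 + (½)*(⅛))² = -8 + 4*(42 + 1/16)² = -8 + 4*(673/16)² = -8 + 4*(452929/256) = -8 + 452929/64 = 452417/64 ≈ 7069.0)
-4222 - ((-6490/W + u(-74, -80)/4389) - 19729) = -4222 - ((-6490/452417/64 + (-74 - 80)/4389) - 19729) = -4222 - ((-6490*64/452417 - 154*1/4389) - 19729) = -4222 - ((-415360/452417 - 2/57) - 19729) = -4222 - (-24580354/25787769 - 19729) = -4222 - 1*(-508791474955/25787769) = -4222 + 508791474955/25787769 = 399915514237/25787769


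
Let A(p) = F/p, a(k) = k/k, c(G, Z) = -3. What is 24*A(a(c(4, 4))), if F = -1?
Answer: -24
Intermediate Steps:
a(k) = 1
A(p) = -1/p
24*A(a(c(4, 4))) = 24*(-1/1) = 24*(-1*1) = 24*(-1) = -24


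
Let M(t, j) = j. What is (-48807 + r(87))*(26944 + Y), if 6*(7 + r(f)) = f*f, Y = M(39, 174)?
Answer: -1289528695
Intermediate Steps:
Y = 174
r(f) = -7 + f²/6 (r(f) = -7 + (f*f)/6 = -7 + f²/6)
(-48807 + r(87))*(26944 + Y) = (-48807 + (-7 + (⅙)*87²))*(26944 + 174) = (-48807 + (-7 + (⅙)*7569))*27118 = (-48807 + (-7 + 2523/2))*27118 = (-48807 + 2509/2)*27118 = -95105/2*27118 = -1289528695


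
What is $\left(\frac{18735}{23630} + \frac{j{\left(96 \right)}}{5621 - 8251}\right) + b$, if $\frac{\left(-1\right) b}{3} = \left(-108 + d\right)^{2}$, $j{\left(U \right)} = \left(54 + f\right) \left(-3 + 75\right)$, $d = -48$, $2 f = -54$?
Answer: $- \frac{453721753887}{6214690} \approx -73008.0$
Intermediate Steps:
$f = -27$ ($f = \frac{1}{2} \left(-54\right) = -27$)
$j{\left(U \right)} = 1944$ ($j{\left(U \right)} = \left(54 - 27\right) \left(-3 + 75\right) = 27 \cdot 72 = 1944$)
$b = -73008$ ($b = - 3 \left(-108 - 48\right)^{2} = - 3 \left(-156\right)^{2} = \left(-3\right) 24336 = -73008$)
$\left(\frac{18735}{23630} + \frac{j{\left(96 \right)}}{5621 - 8251}\right) + b = \left(\frac{18735}{23630} + \frac{1944}{5621 - 8251}\right) - 73008 = \left(18735 \cdot \frac{1}{23630} + \frac{1944}{-2630}\right) - 73008 = \left(\frac{3747}{4726} + 1944 \left(- \frac{1}{2630}\right)\right) - 73008 = \left(\frac{3747}{4726} - \frac{972}{1315}\right) - 73008 = \frac{333633}{6214690} - 73008 = - \frac{453721753887}{6214690}$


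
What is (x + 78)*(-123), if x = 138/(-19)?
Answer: -165312/19 ≈ -8700.6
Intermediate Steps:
x = -138/19 (x = 138*(-1/19) = -138/19 ≈ -7.2632)
(x + 78)*(-123) = (-138/19 + 78)*(-123) = (1344/19)*(-123) = -165312/19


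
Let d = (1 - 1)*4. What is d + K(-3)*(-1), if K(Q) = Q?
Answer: 3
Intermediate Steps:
d = 0 (d = 0*4 = 0)
d + K(-3)*(-1) = 0 - 3*(-1) = 0 + 3 = 3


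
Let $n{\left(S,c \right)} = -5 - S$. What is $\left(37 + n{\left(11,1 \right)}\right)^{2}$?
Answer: $441$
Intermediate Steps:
$\left(37 + n{\left(11,1 \right)}\right)^{2} = \left(37 - 16\right)^{2} = 21^{2} = 441$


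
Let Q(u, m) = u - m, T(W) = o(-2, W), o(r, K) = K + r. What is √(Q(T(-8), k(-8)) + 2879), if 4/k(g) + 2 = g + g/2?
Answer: √140595/7 ≈ 53.566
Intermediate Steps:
k(g) = 4/(-2 + 3*g/2) (k(g) = 4/(-2 + (g + g/2)) = 4/(-2 + 3*g/2))
T(W) = -2 + W (T(W) = W - 2 = -2 + W)
√(Q(T(-8), k(-8)) + 2879) = √(((-2 - 8) - 8/(-4 + 3*(-8))) + 2879) = √((-10 - 8/(-4 - 24)) + 2879) = √((-10 - 8/(-28)) + 2879) = √((-10 - 8*(-1)/28) + 2879) = √((-10 - 1*(-2/7)) + 2879) = √((-10 + 2/7) + 2879) = √(-68/7 + 2879) = √(20085/7) = √140595/7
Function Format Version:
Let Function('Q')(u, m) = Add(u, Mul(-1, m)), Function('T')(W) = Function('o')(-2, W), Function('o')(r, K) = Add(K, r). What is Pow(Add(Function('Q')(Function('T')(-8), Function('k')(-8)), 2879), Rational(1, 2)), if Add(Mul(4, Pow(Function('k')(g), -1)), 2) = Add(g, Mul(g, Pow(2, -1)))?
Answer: Mul(Rational(1, 7), Pow(140595, Rational(1, 2))) ≈ 53.566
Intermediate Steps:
Function('k')(g) = Mul(4, Pow(Add(-2, Mul(Rational(3, 2), g)), -1)) (Function('k')(g) = Mul(4, Pow(Add(-2, Add(g, Mul(g, Pow(2, -1)))), -1)) = Mul(4, Pow(Add(-2, Add(g, Mul(g, Rational(1, 2)))), -1)) = Mul(4, Pow(Add(-2, Add(g, Mul(Rational(1, 2), g))), -1)) = Mul(4, Pow(Add(-2, Mul(Rational(3, 2), g)), -1)))
Function('T')(W) = Add(-2, W) (Function('T')(W) = Add(W, -2) = Add(-2, W))
Pow(Add(Function('Q')(Function('T')(-8), Function('k')(-8)), 2879), Rational(1, 2)) = Pow(Add(Add(Add(-2, -8), Mul(-1, Mul(8, Pow(Add(-4, Mul(3, -8)), -1)))), 2879), Rational(1, 2)) = Pow(Add(Add(-10, Mul(-1, Mul(8, Pow(Add(-4, -24), -1)))), 2879), Rational(1, 2)) = Pow(Add(Add(-10, Mul(-1, Mul(8, Pow(-28, -1)))), 2879), Rational(1, 2)) = Pow(Add(Add(-10, Mul(-1, Mul(8, Rational(-1, 28)))), 2879), Rational(1, 2)) = Pow(Add(Add(-10, Mul(-1, Rational(-2, 7))), 2879), Rational(1, 2)) = Pow(Add(Add(-10, Rational(2, 7)), 2879), Rational(1, 2)) = Pow(Add(Rational(-68, 7), 2879), Rational(1, 2)) = Pow(Rational(20085, 7), Rational(1, 2)) = Mul(Rational(1, 7), Pow(140595, Rational(1, 2)))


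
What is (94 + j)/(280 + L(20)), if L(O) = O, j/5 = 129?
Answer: 739/300 ≈ 2.4633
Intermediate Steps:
j = 645 (j = 5*129 = 645)
(94 + j)/(280 + L(20)) = (94 + 645)/(280 + 20) = 739/300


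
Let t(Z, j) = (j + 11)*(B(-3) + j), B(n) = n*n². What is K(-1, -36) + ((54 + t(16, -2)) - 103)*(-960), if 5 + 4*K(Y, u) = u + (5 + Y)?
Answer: 1190363/4 ≈ 2.9759e+5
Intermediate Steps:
B(n) = n³
t(Z, j) = (-27 + j)*(11 + j) (t(Z, j) = (j + 11)*((-3)³ + j) = (11 + j)*(-27 + j) = (-27 + j)*(11 + j))
K(Y, u) = Y/4 + u/4 (K(Y, u) = -5/4 + (u + (5 + Y))/4 = -5/4 + (5 + Y + u)/4 = -5/4 + (5/4 + Y/4 + u/4) = Y/4 + u/4)
K(-1, -36) + ((54 + t(16, -2)) - 103)*(-960) = ((¼)*(-1) + (¼)*(-36)) + ((54 + (-297 + (-2)² - 16*(-2))) - 103)*(-960) = (-¼ - 9) + ((54 + (-297 + 4 + 32)) - 103)*(-960) = -37/4 + ((54 - 261) - 103)*(-960) = -37/4 + (-207 - 103)*(-960) = -37/4 - 310*(-960) = -37/4 + 297600 = 1190363/4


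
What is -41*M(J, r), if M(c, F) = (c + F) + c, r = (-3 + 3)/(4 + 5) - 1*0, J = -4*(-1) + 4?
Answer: -656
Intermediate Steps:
J = 8 (J = 4 + 4 = 8)
r = 0 (r = 0/9 + 0 = 0*(1/9) + 0 = 0 + 0 = 0)
M(c, F) = F + 2*c (M(c, F) = (F + c) + c = F + 2*c)
-41*M(J, r) = -41*(0 + 2*8) = -41*(0 + 16) = -41*16 = -656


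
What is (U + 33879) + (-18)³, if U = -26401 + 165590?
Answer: 167236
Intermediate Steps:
U = 139189
(U + 33879) + (-18)³ = (139189 + 33879) + (-18)³ = 173068 - 5832 = 167236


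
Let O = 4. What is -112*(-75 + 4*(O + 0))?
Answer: 6608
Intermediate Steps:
-112*(-75 + 4*(O + 0)) = -112*(-75 + 4*(4 + 0)) = -112*(-75 + 4*4) = -112*(-75 + 16) = -112*(-59) = 6608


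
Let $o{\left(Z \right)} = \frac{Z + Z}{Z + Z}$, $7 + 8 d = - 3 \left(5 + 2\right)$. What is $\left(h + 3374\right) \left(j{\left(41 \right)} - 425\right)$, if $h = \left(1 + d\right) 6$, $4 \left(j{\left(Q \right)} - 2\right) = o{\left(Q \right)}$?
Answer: $- \frac{5680069}{4} \approx -1.42 \cdot 10^{6}$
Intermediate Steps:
$d = - \frac{7}{2}$ ($d = - \frac{7}{8} + \frac{\left(-3\right) \left(5 + 2\right)}{8} = - \frac{7}{8} + \frac{\left(-3\right) 7}{8} = - \frac{7}{8} + \frac{1}{8} \left(-21\right) = - \frac{7}{8} - \frac{21}{8} = - \frac{7}{2} \approx -3.5$)
$o{\left(Z \right)} = 1$ ($o{\left(Z \right)} = \frac{2 Z}{2 Z} = 2 Z \frac{1}{2 Z} = 1$)
$j{\left(Q \right)} = \frac{9}{4}$ ($j{\left(Q \right)} = 2 + \frac{1}{4} \cdot 1 = 2 + \frac{1}{4} = \frac{9}{4}$)
$h = -15$ ($h = \left(1 - \frac{7}{2}\right) 6 = \left(- \frac{5}{2}\right) 6 = -15$)
$\left(h + 3374\right) \left(j{\left(41 \right)} - 425\right) = \left(-15 + 3374\right) \left(\frac{9}{4} - 425\right) = 3359 \left(- \frac{1691}{4}\right) = - \frac{5680069}{4}$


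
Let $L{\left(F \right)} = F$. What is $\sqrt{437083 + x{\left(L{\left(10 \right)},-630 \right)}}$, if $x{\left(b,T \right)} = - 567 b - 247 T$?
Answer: $\sqrt{587023} \approx 766.17$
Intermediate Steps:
$\sqrt{437083 + x{\left(L{\left(10 \right)},-630 \right)}} = \sqrt{437083 - -149940} = \sqrt{437083 + \left(-5670 + 155610\right)} = \sqrt{437083 + 149940} = \sqrt{587023}$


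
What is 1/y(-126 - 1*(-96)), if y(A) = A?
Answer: -1/30 ≈ -0.033333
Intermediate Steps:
1/y(-126 - 1*(-96)) = 1/(-126 - 1*(-96)) = 1/(-126 + 96) = 1/(-30) = -1/30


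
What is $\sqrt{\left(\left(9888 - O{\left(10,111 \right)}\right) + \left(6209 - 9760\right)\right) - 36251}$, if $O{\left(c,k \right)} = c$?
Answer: $2 i \sqrt{7481} \approx 172.99 i$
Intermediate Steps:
$\sqrt{\left(\left(9888 - O{\left(10,111 \right)}\right) + \left(6209 - 9760\right)\right) - 36251} = \sqrt{\left(\left(9888 - 10\right) + \left(6209 - 9760\right)\right) - 36251} = \sqrt{\left(9878 - 3551\right) - 36251} = \sqrt{6327 - 36251} = \sqrt{-29924} = 2 i \sqrt{7481}$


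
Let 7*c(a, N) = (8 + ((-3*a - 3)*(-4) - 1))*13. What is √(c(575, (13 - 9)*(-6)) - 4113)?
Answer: 2*√107023/7 ≈ 93.470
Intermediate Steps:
c(a, N) = 247/7 + 156*a/7 (c(a, N) = ((8 + ((-3*a - 3)*(-4) - 1))*13)/7 = ((8 + ((-3 - 3*a)*(-4) - 1))*13)/7 = ((8 + ((12 + 12*a) - 1))*13)/7 = ((8 + (11 + 12*a))*13)/7 = ((19 + 12*a)*13)/7 = (247 + 156*a)/7 = 247/7 + 156*a/7)
√(c(575, (13 - 9)*(-6)) - 4113) = √((247/7 + (156/7)*575) - 4113) = √((247/7 + 89700/7) - 4113) = √(89947/7 - 4113) = √(61156/7) = 2*√107023/7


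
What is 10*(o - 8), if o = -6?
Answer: -140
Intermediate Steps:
10*(o - 8) = 10*(-6 - 8) = 10*(-14) = -140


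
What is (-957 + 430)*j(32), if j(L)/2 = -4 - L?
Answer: 37944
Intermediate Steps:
j(L) = -8 - 2*L (j(L) = 2*(-4 - L) = -8 - 2*L)
(-957 + 430)*j(32) = (-957 + 430)*(-8 - 2*32) = -527*(-8 - 64) = -527*(-72) = 37944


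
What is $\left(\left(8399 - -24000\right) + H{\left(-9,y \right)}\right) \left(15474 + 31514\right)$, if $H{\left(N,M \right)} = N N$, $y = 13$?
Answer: $1526170240$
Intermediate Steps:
$H{\left(N,M \right)} = N^{2}$
$\left(\left(8399 - -24000\right) + H{\left(-9,y \right)}\right) \left(15474 + 31514\right) = \left(\left(8399 - -24000\right) + \left(-9\right)^{2}\right) \left(15474 + 31514\right) = \left(\left(8399 + 24000\right) + 81\right) 46988 = \left(32399 + 81\right) 46988 = 32480 \cdot 46988 = 1526170240$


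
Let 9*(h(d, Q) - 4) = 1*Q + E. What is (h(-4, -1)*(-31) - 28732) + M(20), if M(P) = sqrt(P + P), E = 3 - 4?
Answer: -259642/9 + 2*sqrt(10) ≈ -28843.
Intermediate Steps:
E = -1
M(P) = sqrt(2)*sqrt(P) (M(P) = sqrt(2*P) = sqrt(2)*sqrt(P))
h(d, Q) = 35/9 + Q/9 (h(d, Q) = 4 + (1*Q - 1)/9 = 4 + (Q - 1)/9 = 4 + (-1 + Q)/9 = 4 + (-1/9 + Q/9) = 35/9 + Q/9)
(h(-4, -1)*(-31) - 28732) + M(20) = ((35/9 + (1/9)*(-1))*(-31) - 28732) + sqrt(2)*sqrt(20) = ((35/9 - 1/9)*(-31) - 28732) + sqrt(2)*(2*sqrt(5)) = ((34/9)*(-31) - 28732) + 2*sqrt(10) = (-1054/9 - 28732) + 2*sqrt(10) = -259642/9 + 2*sqrt(10)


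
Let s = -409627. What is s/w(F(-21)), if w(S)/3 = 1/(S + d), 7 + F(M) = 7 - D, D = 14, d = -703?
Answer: 97900853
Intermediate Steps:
F(M) = -14 (F(M) = -7 + (7 - 1*14) = -7 + (7 - 14) = -7 - 7 = -14)
w(S) = 3/(-703 + S) (w(S) = 3/(S - 703) = 3/(-703 + S))
s/w(F(-21)) = -409627/(3/(-703 - 14)) = -409627/(3/(-717)) = -409627/(3*(-1/717)) = -409627/(-1/239) = -409627*(-239) = 97900853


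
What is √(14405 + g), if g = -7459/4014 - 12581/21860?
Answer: √770073964199467285/7312170 ≈ 120.01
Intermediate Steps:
g = -106776937/43873020 (g = -7459*1/4014 - 12581*1/21860 = -7459/4014 - 12581/21860 = -106776937/43873020 ≈ -2.4338)
√(14405 + g) = √(14405 - 106776937/43873020) = √(631884076163/43873020) = √770073964199467285/7312170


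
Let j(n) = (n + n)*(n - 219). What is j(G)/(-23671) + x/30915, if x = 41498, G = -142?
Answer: -2187230302/731788965 ≈ -2.9889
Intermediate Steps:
j(n) = 2*n*(-219 + n) (j(n) = (2*n)*(-219 + n) = 2*n*(-219 + n))
j(G)/(-23671) + x/30915 = (2*(-142)*(-219 - 142))/(-23671) + 41498/30915 = (2*(-142)*(-361))*(-1/23671) + 41498*(1/30915) = 102524*(-1/23671) + 41498/30915 = -102524/23671 + 41498/30915 = -2187230302/731788965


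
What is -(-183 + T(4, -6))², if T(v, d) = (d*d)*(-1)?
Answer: -47961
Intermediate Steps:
T(v, d) = -d² (T(v, d) = d²*(-1) = -d²)
-(-183 + T(4, -6))² = -(-183 - 1*(-6)²)² = -(-183 - 1*36)² = -(-183 - 36)² = -1*(-219)² = -1*47961 = -47961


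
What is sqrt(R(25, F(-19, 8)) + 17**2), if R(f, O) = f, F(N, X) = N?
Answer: sqrt(314) ≈ 17.720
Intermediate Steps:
sqrt(R(25, F(-19, 8)) + 17**2) = sqrt(25 + 17**2) = sqrt(25 + 289) = sqrt(314)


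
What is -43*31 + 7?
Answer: -1326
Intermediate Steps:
-43*31 + 7 = -1333 + 7 = -1326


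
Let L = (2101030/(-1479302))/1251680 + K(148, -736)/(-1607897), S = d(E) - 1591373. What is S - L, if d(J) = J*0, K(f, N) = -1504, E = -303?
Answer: -473783975556138823463169/297720254948396192 ≈ -1.5914e+6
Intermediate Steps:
d(J) = 0
S = -1591373 (S = 0 - 1591373 = -1591373)
L = 278144730211553/297720254948396192 (L = (2101030/(-1479302))/1251680 - 1504/(-1607897) = (2101030*(-1/1479302))*(1/1251680) - 1504*(-1/1607897) = -1050515/739651*1/1251680 + 1504/1607897 = -210103/185161272736 + 1504/1607897 = 278144730211553/297720254948396192 ≈ 0.00093425)
S - L = -1591373 - 1*278144730211553/297720254948396192 = -1591373 - 278144730211553/297720254948396192 = -473783975556138823463169/297720254948396192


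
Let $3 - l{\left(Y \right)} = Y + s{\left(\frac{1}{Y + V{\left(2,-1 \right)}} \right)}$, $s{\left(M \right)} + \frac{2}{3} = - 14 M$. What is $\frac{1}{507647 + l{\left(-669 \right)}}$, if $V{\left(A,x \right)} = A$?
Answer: $\frac{2001}{1017147611} \approx 1.9673 \cdot 10^{-6}$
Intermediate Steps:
$s{\left(M \right)} = - \frac{2}{3} - 14 M$
$l{\left(Y \right)} = \frac{11}{3} - Y + \frac{14}{2 + Y}$ ($l{\left(Y \right)} = 3 - \left(Y - \left(\frac{2}{3} + \frac{14}{Y + 2}\right)\right) = 3 - \left(Y - \left(\frac{2}{3} + \frac{14}{2 + Y}\right)\right) = 3 - \left(- \frac{2}{3} + Y - \frac{14}{2 + Y}\right) = 3 + \left(\frac{2}{3} - Y + \frac{14}{2 + Y}\right) = \frac{11}{3} - Y + \frac{14}{2 + Y}$)
$\frac{1}{507647 + l{\left(-669 \right)}} = \frac{1}{507647 + \frac{42 + \left(2 - 669\right) \left(11 - -2007\right)}{3 \left(2 - 669\right)}} = \frac{1}{507647 + \frac{42 - 667 \left(11 + 2007\right)}{3 \left(-667\right)}} = \frac{1}{507647 + \frac{1}{3} \left(- \frac{1}{667}\right) \left(42 - 1346006\right)} = \frac{1}{507647 + \frac{1}{3} \left(- \frac{1}{667}\right) \left(-1345964\right)} = \frac{1}{507647 + \frac{1345964}{2001}} = \frac{1}{\frac{1017147611}{2001}} = \frac{2001}{1017147611}$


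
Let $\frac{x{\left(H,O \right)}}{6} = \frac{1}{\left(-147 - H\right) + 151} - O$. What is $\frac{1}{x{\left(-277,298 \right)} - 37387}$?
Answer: $- \frac{281}{11008169} \approx -2.5527 \cdot 10^{-5}$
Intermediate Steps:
$x{\left(H,O \right)} = - 6 O + \frac{6}{4 - H}$ ($x{\left(H,O \right)} = 6 \left(\frac{1}{\left(-147 - H\right) + 151} - O\right) = 6 \left(\frac{1}{4 - H} - O\right) = - 6 O + \frac{6}{4 - H}$)
$\frac{1}{x{\left(-277,298 \right)} - 37387} = \frac{1}{\frac{6 \left(-1 + 4 \cdot 298 - \left(-277\right) 298\right)}{-4 - 277} - 37387} = \frac{1}{\frac{6 \left(-1 + 1192 + 82546\right)}{-281} - 37387} = \frac{1}{6 \left(- \frac{1}{281}\right) 83737 - 37387} = \frac{1}{- \frac{502422}{281} - 37387} = \frac{1}{- \frac{11008169}{281}} = - \frac{281}{11008169}$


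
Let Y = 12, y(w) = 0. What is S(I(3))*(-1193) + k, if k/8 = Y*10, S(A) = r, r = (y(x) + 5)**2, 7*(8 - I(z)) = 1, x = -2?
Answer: -28865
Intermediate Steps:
I(z) = 55/7 (I(z) = 8 - 1/7*1 = 8 - 1/7 = 55/7)
r = 25 (r = (0 + 5)**2 = 5**2 = 25)
S(A) = 25
k = 960 (k = 8*(12*10) = 8*120 = 960)
S(I(3))*(-1193) + k = 25*(-1193) + 960 = -29825 + 960 = -28865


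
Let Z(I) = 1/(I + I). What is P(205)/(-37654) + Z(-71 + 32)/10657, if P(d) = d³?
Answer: -1790322058351/7824934221 ≈ -228.80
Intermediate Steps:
Z(I) = 1/(2*I)
P(205)/(-37654) + Z(-71 + 32)/10657 = 205³/(-37654) + (1/(2*(-71 + 32)))/10657 = 8615125*(-1/37654) + ((½)/(-39))*(1/10657) = -8615125/37654 + ((½)*(-1/39))*(1/10657) = -8615125/37654 - 1/78*1/10657 = -8615125/37654 - 1/831246 = -1790322058351/7824934221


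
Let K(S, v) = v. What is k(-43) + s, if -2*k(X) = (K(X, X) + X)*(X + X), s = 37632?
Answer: 33934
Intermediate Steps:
k(X) = -2*X**2 (k(X) = -(X + X)*(X + X)/2 = -2*X*2*X/2 = -2*X**2)
k(-43) + s = -2*(-43)**2 + 37632 = -2*1849 + 37632 = -3698 + 37632 = 33934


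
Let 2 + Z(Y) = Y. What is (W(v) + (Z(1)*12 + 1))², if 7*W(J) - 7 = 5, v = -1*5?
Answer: 4225/49 ≈ 86.224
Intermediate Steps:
Z(Y) = -2 + Y
v = -5
W(J) = 12/7 (W(J) = 1 + (⅐)*5 = 1 + 5/7 = 12/7)
(W(v) + (Z(1)*12 + 1))² = (12/7 + ((-2 + 1)*12 + 1))² = (12/7 + (-1*12 + 1))² = (12/7 + (-12 + 1))² = (12/7 - 11)² = (-65/7)² = 4225/49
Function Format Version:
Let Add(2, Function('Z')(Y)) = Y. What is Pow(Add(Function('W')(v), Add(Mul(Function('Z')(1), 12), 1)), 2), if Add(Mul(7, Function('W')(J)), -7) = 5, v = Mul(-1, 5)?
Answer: Rational(4225, 49) ≈ 86.224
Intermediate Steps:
Function('Z')(Y) = Add(-2, Y)
v = -5
Function('W')(J) = Rational(12, 7) (Function('W')(J) = Add(1, Mul(Rational(1, 7), 5)) = Add(1, Rational(5, 7)) = Rational(12, 7))
Pow(Add(Function('W')(v), Add(Mul(Function('Z')(1), 12), 1)), 2) = Pow(Add(Rational(12, 7), Add(Mul(Add(-2, 1), 12), 1)), 2) = Pow(Add(Rational(12, 7), Add(Mul(-1, 12), 1)), 2) = Pow(Add(Rational(12, 7), Add(-12, 1)), 2) = Pow(Add(Rational(12, 7), -11), 2) = Pow(Rational(-65, 7), 2) = Rational(4225, 49)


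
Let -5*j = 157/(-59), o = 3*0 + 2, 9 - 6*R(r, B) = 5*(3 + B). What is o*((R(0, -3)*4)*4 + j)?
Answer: 14474/295 ≈ 49.064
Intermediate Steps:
R(r, B) = -1 - 5*B/6 (R(r, B) = 3/2 - 5*(3 + B)/6 = 3/2 - (15 + 5*B)/6 = 3/2 + (-5/2 - 5*B/6) = -1 - 5*B/6)
o = 2 (o = 0 + 2 = 2)
j = 157/295 (j = -157/(5*(-59)) = -157*(-1)/(5*59) = -⅕*(-157/59) = 157/295 ≈ 0.53220)
o*((R(0, -3)*4)*4 + j) = 2*(((-1 - ⅚*(-3))*4)*4 + 157/295) = 2*(((-1 + 5/2)*4)*4 + 157/295) = 2*(((3/2)*4)*4 + 157/295) = 2*(6*4 + 157/295) = 2*(24 + 157/295) = 2*(7237/295) = 14474/295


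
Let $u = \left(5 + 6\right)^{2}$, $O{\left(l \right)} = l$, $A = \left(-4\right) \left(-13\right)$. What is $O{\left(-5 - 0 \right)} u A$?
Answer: $-31460$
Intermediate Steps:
$A = 52$
$u = 121$ ($u = 11^{2} = 121$)
$O{\left(-5 - 0 \right)} u A = \left(-5 - 0\right) 121 \cdot 52 = \left(-5 + 0\right) 121 \cdot 52 = \left(-5\right) 121 \cdot 52 = \left(-605\right) 52 = -31460$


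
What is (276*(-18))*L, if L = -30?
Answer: 149040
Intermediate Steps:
(276*(-18))*L = (276*(-18))*(-30) = -4968*(-30) = 149040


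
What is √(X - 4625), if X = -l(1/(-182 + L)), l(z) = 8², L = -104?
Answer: 3*I*√521 ≈ 68.476*I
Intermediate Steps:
l(z) = 64
X = -64 (X = -1*64 = -64)
√(X - 4625) = √(-64 - 4625) = √(-4689) = 3*I*√521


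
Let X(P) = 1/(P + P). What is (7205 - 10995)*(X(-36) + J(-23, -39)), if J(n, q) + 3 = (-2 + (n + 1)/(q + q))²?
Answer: 1442095/6084 ≈ 237.03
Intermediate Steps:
X(P) = 1/(2*P)
J(n, q) = -3 + (-2 + (1 + n)/(2*q))² (J(n, q) = -3 + (-2 + (n + 1)/(q + q))² = -3 + (-2 + (1 + n)/((2*q)))² = -3 + (-2 + (1 + n)*(1/(2*q)))² = -3 + (-2 + (1 + n)/(2*q))²)
(7205 - 10995)*(X(-36) + J(-23, -39)) = (7205 - 10995)*((½)/(-36) + (-3 + (¼)*(1 - 23 - 4*(-39))²/(-39)²)) = -3790*((½)*(-1/36) + (-3 + (¼)*(1/1521)*(1 - 23 + 156)²)) = -3790*(-1/72 + (-3 + (¼)*(1/1521)*134²)) = -3790*(-1/72 + (-3 + (¼)*(1/1521)*17956)) = -3790*(-1/72 + (-3 + 4489/1521)) = -3790*(-1/72 - 74/1521) = -3790*(-761/12168) = 1442095/6084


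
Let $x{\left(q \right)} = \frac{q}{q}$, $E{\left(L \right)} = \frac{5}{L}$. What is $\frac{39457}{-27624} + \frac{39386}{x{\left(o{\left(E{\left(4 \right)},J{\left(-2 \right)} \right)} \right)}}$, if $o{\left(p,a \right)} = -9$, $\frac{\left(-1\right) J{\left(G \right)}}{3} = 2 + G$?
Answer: $\frac{1087959407}{27624} \approx 39385.0$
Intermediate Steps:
$J{\left(G \right)} = -6 - 3 G$ ($J{\left(G \right)} = - 3 \left(2 + G\right) = -6 - 3 G$)
$x{\left(q \right)} = 1$
$\frac{39457}{-27624} + \frac{39386}{x{\left(o{\left(E{\left(4 \right)},J{\left(-2 \right)} \right)} \right)}} = \frac{39457}{-27624} + \frac{39386}{1} = 39457 \left(- \frac{1}{27624}\right) + 39386 \cdot 1 = - \frac{39457}{27624} + 39386 = \frac{1087959407}{27624}$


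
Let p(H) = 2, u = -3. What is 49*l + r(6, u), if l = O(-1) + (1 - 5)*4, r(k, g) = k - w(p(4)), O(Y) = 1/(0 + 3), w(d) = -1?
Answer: -2282/3 ≈ -760.67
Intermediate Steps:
O(Y) = ⅓ (O(Y) = 1/3 = ⅓)
r(k, g) = 1 + k (r(k, g) = k - 1*(-1) = k + 1 = 1 + k)
l = -47/3 (l = ⅓ + (1 - 5)*4 = ⅓ - 4*4 = ⅓ - 16 = -47/3 ≈ -15.667)
49*l + r(6, u) = 49*(-47/3) + (1 + 6) = -2303/3 + 7 = -2282/3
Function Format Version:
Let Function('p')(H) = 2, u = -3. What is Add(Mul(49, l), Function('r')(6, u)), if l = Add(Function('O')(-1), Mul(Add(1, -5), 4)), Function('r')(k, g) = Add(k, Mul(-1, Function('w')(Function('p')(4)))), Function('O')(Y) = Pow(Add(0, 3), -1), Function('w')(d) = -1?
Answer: Rational(-2282, 3) ≈ -760.67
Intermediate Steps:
Function('O')(Y) = Rational(1, 3) (Function('O')(Y) = Pow(3, -1) = Rational(1, 3))
Function('r')(k, g) = Add(1, k) (Function('r')(k, g) = Add(k, Mul(-1, -1)) = Add(k, 1) = Add(1, k))
l = Rational(-47, 3) (l = Add(Rational(1, 3), Mul(Add(1, -5), 4)) = Add(Rational(1, 3), Mul(-4, 4)) = Add(Rational(1, 3), -16) = Rational(-47, 3) ≈ -15.667)
Add(Mul(49, l), Function('r')(6, u)) = Add(Mul(49, Rational(-47, 3)), Add(1, 6)) = Add(Rational(-2303, 3), 7) = Rational(-2282, 3)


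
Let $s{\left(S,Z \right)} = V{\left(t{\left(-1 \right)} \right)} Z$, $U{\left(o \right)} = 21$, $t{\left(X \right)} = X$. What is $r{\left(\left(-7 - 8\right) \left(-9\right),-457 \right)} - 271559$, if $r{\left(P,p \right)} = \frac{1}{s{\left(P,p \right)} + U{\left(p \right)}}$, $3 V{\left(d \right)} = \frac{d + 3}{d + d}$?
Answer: $- \frac{141210677}{520} \approx -2.7156 \cdot 10^{5}$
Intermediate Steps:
$V{\left(d \right)} = \frac{3 + d}{6 d}$ ($V{\left(d \right)} = \frac{\left(d + 3\right) \frac{1}{d + d}}{3} = \frac{\left(3 + d\right) \frac{1}{2 d}}{3} = \frac{\frac{1}{2} \frac{1}{d} \left(3 + d\right)}{3} = \frac{3 + d}{6 d}$)
$s{\left(S,Z \right)} = - \frac{Z}{3}$ ($s{\left(S,Z \right)} = \frac{3 - 1}{6 \left(-1\right)} Z = \frac{1}{6} \left(-1\right) 2 Z = - \frac{Z}{3}$)
$r{\left(P,p \right)} = \frac{1}{21 - \frac{p}{3}}$ ($r{\left(P,p \right)} = \frac{1}{- \frac{p}{3} + 21} = \frac{1}{21 - \frac{p}{3}}$)
$r{\left(\left(-7 - 8\right) \left(-9\right),-457 \right)} - 271559 = \frac{3}{63 - -457} - 271559 = \frac{3}{63 + 457} - 271559 = \frac{3}{520} - 271559 = - \frac{141210677}{520}$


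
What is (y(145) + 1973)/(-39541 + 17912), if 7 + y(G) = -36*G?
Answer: 3254/21629 ≈ 0.15045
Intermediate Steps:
y(G) = -7 - 36*G
(y(145) + 1973)/(-39541 + 17912) = ((-7 - 36*145) + 1973)/(-39541 + 17912) = ((-7 - 5220) + 1973)/(-21629) = (-5227 + 1973)*(-1/21629) = -3254*(-1/21629) = 3254/21629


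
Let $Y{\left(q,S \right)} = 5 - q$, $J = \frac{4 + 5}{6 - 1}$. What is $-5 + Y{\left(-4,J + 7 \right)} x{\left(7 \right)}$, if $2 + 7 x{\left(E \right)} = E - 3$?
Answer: $- \frac{17}{7} \approx -2.4286$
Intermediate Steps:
$J = \frac{9}{5} \approx 1.8$
$x{\left(E \right)} = - \frac{5}{7} + \frac{E}{7}$ ($x{\left(E \right)} = - \frac{2}{7} + \frac{E - 3}{7} = - \frac{2}{7} + \frac{-3 + E}{7} = - \frac{2}{7} + \left(- \frac{3}{7} + \frac{E}{7}\right) = - \frac{5}{7} + \frac{E}{7}$)
$-5 + Y{\left(-4,J + 7 \right)} x{\left(7 \right)} = -5 + \left(5 - -4\right) \left(- \frac{5}{7} + \frac{1}{7} \cdot 7\right) = -5 + \left(5 + 4\right) \left(- \frac{5}{7} + 1\right) = -5 + 9 \cdot \frac{2}{7} = -5 + \frac{18}{7} = - \frac{17}{7}$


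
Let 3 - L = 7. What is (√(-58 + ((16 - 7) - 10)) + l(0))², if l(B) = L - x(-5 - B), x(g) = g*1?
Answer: (1 + I*√59)² ≈ -58.0 + 15.362*I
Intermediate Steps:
x(g) = g
L = -4 (L = 3 - 1*7 = 3 - 7 = -4)
l(B) = 1 + B (l(B) = -4 - (-5 - B) = -4 + (5 + B) = 1 + B)
(√(-58 + ((16 - 7) - 10)) + l(0))² = (√(-58 + ((16 - 7) - 10)) + (1 + 0))² = (√(-58 + (9 - 10)) + 1)² = (√(-58 - 1) + 1)² = (√(-59) + 1)² = (I*√59 + 1)² = (1 + I*√59)²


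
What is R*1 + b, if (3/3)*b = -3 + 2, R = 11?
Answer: 10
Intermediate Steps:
b = -1 (b = -3 + 2 = -1)
R*1 + b = 11*1 - 1 = 11 - 1 = 10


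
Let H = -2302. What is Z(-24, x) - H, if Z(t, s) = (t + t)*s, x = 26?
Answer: 1054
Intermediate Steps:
Z(t, s) = 2*s*t (Z(t, s) = (2*t)*s = 2*s*t)
Z(-24, x) - H = 2*26*(-24) - 1*(-2302) = -1248 + 2302 = 1054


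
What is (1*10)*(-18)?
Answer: -180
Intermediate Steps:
(1*10)*(-18) = 10*(-18) = -180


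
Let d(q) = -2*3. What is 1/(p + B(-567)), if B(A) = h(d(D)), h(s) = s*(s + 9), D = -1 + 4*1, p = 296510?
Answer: 1/296492 ≈ 3.3728e-6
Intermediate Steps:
D = 3 (D = -1 + 4 = 3)
d(q) = -6
h(s) = s*(9 + s)
B(A) = -18 (B(A) = -6*(9 - 6) = -6*3 = -18)
1/(p + B(-567)) = 1/(296510 - 18) = 1/296492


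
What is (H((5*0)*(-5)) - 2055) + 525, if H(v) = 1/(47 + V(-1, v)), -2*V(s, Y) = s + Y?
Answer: -145348/95 ≈ -1530.0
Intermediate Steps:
V(s, Y) = -Y/2 - s/2 (V(s, Y) = -(s + Y)/2 = -(Y + s)/2 = -Y/2 - s/2)
H(v) = 1/(95/2 - v/2) (H(v) = 1/(47 + (-v/2 - ½*(-1))) = 1/(47 + (-v/2 + ½)) = 1/(47 + (½ - v/2)) = 1/(95/2 - v/2))
(H((5*0)*(-5)) - 2055) + 525 = (-2/(-95 + (5*0)*(-5)) - 2055) + 525 = (-2/(-95 + 0*(-5)) - 2055) + 525 = (-2/(-95 + 0) - 2055) + 525 = (-2/(-95) - 2055) + 525 = (-2*(-1/95) - 2055) + 525 = (2/95 - 2055) + 525 = -195223/95 + 525 = -145348/95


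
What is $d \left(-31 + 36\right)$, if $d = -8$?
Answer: $-40$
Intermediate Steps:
$d \left(-31 + 36\right) = - 8 \left(-31 + 36\right) = \left(-8\right) 5 = -40$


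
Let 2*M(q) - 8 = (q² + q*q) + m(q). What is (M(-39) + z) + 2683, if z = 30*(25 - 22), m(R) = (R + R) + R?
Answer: 8479/2 ≈ 4239.5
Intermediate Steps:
m(R) = 3*R (m(R) = 2*R + R = 3*R)
z = 90 (z = 30*3 = 90)
M(q) = 4 + q² + 3*q/2 (M(q) = 4 + ((q² + q*q) + 3*q)/2 = 4 + ((q² + q²) + 3*q)/2 = 4 + (2*q² + 3*q)/2 = 4 + (q² + 3*q/2) = 4 + q² + 3*q/2)
(M(-39) + z) + 2683 = ((4 + (-39)² + (3/2)*(-39)) + 90) + 2683 = ((4 + 1521 - 117/2) + 90) + 2683 = (2933/2 + 90) + 2683 = 3113/2 + 2683 = 8479/2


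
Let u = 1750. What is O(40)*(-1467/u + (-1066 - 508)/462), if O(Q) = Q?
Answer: -140092/825 ≈ -169.81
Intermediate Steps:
O(40)*(-1467/u + (-1066 - 508)/462) = 40*(-1467/1750 + (-1066 - 508)/462) = 40*(-1467*1/1750 - 1574*1/462) = 40*(-1467/1750 - 787/231) = 40*(-35023/8250) = -140092/825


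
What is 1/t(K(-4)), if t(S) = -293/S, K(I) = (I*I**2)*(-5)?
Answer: -320/293 ≈ -1.0921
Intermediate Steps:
K(I) = -5*I**3 (K(I) = I**3*(-5) = -5*I**3)
1/t(K(-4)) = 1/(-293/((-5*(-4)**3))) = 1/(-293/((-5*(-64)))) = 1/(-293/320) = -320/293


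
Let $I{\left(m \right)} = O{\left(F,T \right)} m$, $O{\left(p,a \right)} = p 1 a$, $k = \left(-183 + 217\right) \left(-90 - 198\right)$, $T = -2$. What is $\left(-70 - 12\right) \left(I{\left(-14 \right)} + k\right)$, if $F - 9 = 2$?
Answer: $777688$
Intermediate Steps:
$F = 11$ ($F = 9 + 2 = 11$)
$k = -9792$ ($k = 34 \left(-288\right) = -9792$)
$O{\left(p,a \right)} = a p$ ($O{\left(p,a \right)} = p a = a p$)
$I{\left(m \right)} = - 22 m$ ($I{\left(m \right)} = \left(-2\right) 11 m = - 22 m$)
$\left(-70 - 12\right) \left(I{\left(-14 \right)} + k\right) = \left(-70 - 12\right) \left(\left(-22\right) \left(-14\right) - 9792\right) = - 82 \left(308 - 9792\right) = \left(-82\right) \left(-9484\right) = 777688$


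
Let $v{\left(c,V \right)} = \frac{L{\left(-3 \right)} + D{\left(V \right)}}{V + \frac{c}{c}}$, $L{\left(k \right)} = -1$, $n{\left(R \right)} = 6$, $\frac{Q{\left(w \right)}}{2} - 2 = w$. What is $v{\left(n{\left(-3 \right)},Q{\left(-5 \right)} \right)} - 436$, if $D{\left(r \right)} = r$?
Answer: $- \frac{2173}{5} \approx -434.6$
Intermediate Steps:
$Q{\left(w \right)} = 4 + 2 w$
$v{\left(c,V \right)} = \frac{-1 + V}{1 + V}$ ($v{\left(c,V \right)} = \frac{-1 + V}{V + \frac{c}{c}} = \frac{-1 + V}{V + 1} = \frac{-1 + V}{1 + V}$)
$v{\left(n{\left(-3 \right)},Q{\left(-5 \right)} \right)} - 436 = \frac{-1 + \left(4 + 2 \left(-5\right)\right)}{1 + \left(4 + 2 \left(-5\right)\right)} - 436 = \frac{-1 + \left(4 - 10\right)}{1 + \left(4 - 10\right)} - 436 = \frac{-1 - 6}{1 - 6} - 436 = \frac{1}{-5} \left(-7\right) - 436 = \left(- \frac{1}{5}\right) \left(-7\right) - 436 = \frac{7}{5} - 436 = - \frac{2173}{5}$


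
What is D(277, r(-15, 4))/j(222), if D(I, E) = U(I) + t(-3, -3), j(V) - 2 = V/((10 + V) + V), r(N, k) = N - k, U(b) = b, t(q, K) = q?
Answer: 62198/565 ≈ 110.08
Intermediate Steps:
j(V) = 2 + V/(10 + 2*V) (j(V) = 2 + V/((10 + V) + V) = 2 + V/(10 + 2*V))
D(I, E) = -3 + I (D(I, E) = I - 3 = -3 + I)
D(277, r(-15, 4))/j(222) = (-3 + 277)/((5*(4 + 222)/(2*(5 + 222)))) = 274/(((5/2)*226/227)) = 274/(((5/2)*(1/227)*226)) = 274/(565/227) = 274*(227/565) = 62198/565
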